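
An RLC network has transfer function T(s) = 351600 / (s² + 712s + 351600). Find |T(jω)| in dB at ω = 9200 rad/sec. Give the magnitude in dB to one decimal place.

-47.6 dB

|(j9200)² + 712(j9200) + 351600| = |-8.4288e+07 + j6.5504e+06| = 8.454e+07
|T(j9200)| = 351600 / 8.454e+07 = 0.0041589
20 log₁₀(0.0041589) = -47.62 dB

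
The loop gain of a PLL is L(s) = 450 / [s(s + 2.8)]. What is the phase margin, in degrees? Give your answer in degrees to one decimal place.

Gain crossover: |L(jω)| = 1 at ω ≈ 21.1 rad/s.
∠L(j21.1) = −90° − arctan(21.1/2.8) ≈ -172.45°
PM = 180° + (-172.45°) = 7.55°

7.6 deg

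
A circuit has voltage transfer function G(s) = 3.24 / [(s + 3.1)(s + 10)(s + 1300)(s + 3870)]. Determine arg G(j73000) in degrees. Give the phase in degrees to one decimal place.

-355.9°

∠(j73000 + 3.1) = arctan(73000/3.1) = 90.00°
∠(j73000 + 10) = arctan(73000/10) = 89.99°
∠(j73000 + 1300) = arctan(73000/1300) = 88.98°
∠(j73000 + 3870) = arctan(73000/3870) = 86.97°
∠G(j73000) = − (90.00° + 89.99° + 88.98° + 86.97°) = -355.93°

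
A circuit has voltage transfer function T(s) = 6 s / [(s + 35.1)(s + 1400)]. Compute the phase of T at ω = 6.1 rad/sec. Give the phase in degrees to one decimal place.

∠(j6.1) = 90.00°
∠(j6.1 + 35.1) = arctan(6.1/35.1) = 9.86°
∠(j6.1 + 1400) = arctan(6.1/1400) = 0.25°
∠T(j6.1) = 90.00° − (9.86° + 0.25°) = 79.89°

79.9°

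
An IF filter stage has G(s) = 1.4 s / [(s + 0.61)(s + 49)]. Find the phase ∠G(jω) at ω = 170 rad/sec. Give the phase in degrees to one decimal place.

-73.7°

∠(j170) = 90.00°
∠(j170 + 0.61) = arctan(170/0.61) = 89.79°
∠(j170 + 49) = arctan(170/49) = 73.92°
∠G(j170) = 90.00° − (89.79° + 73.92°) = -73.72°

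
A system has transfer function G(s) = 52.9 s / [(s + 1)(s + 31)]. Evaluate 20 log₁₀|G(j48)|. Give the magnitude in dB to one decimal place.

|j48| = 48
|j48 + 1| = √(48² + 1²) = 48.01
|j48 + 31| = √(48² + 31²) = 57.14
|G(j48)| = 52.9 × 48 / (48.01 × 57.14) = 0.92559
20 log₁₀(0.92559) = -0.67 dB

-0.7 dB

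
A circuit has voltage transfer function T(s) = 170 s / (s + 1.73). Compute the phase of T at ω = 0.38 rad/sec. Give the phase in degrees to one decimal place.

∠(j0.38) = 90.00°
∠(j0.38 + 1.73) = arctan(0.38/1.73) = 12.39°
∠T(j0.38) = 90.00° − 12.39° = 77.61°

77.6°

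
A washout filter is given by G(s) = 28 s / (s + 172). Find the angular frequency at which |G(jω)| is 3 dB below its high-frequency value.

For a single-pole high-pass, the −3 dB point is at the pole: ω = 172 rad/s.

172 rad/s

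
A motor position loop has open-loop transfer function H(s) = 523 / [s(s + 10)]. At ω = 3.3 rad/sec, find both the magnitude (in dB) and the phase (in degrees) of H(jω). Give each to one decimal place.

|j3.3 + 10| = √(3.3² + 10²) = 10.53
|j3.3| = 3.3
|H(j3.3)| = 523 / (10.53 × 3.3) = 15.05
20 log₁₀(15.05) = 23.55 dB
∠(j3.3 + 10) = arctan(3.3/10) = 18.26°
∠(j3.3) = 90.00°
∠H(j3.3) = − (18.26° + 90.00°) = -108.26°

|H| = 23.6 dB, ∠H = -108.3°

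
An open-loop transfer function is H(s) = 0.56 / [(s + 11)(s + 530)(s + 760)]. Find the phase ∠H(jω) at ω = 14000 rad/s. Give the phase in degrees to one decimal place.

∠(j14000 + 11) = arctan(14000/11) = 89.95°
∠(j14000 + 530) = arctan(14000/530) = 87.83°
∠(j14000 + 760) = arctan(14000/760) = 86.89°
∠H(j14000) = − (89.95° + 87.83° + 86.89°) = -264.68°

-264.7 deg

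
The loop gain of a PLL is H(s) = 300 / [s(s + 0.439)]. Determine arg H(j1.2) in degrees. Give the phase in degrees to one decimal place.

-159.9 deg

∠(j1.2 + 0.439) = arctan(1.2/0.439) = 69.91°
∠(j1.2) = 90.00°
∠H(j1.2) = − (69.91° + 90.00°) = -159.91°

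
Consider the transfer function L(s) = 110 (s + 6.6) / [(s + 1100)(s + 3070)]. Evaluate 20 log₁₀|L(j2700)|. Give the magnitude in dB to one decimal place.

|j2700 + 6.6| = √(2700² + 6.6²) = 2700
|j2700 + 1100| = √(2700² + 1100²) = 2915
|j2700 + 3070| = √(2700² + 3070²) = 4088
|L(j2700)| = 110 × 2700 / (2915 × 4088) = 0.024917
20 log₁₀(0.024917) = -32.07 dB

-32.1 dB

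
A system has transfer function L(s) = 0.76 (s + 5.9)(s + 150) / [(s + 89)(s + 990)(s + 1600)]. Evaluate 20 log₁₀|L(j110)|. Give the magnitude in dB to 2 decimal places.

|j110 + 5.9| = √(110² + 5.9²) = 110.2
|j110 + 150| = √(110² + 150²) = 186
|j110 + 89| = √(110² + 89²) = 141.5
|j110 + 990| = √(110² + 990²) = 996.1
|j110 + 1600| = √(110² + 1600²) = 1604
|L(j110)| = 0.76 × 110.2 × 186 / (141.5 × 996.1 × 1604) = 6.8894e-05
20 log₁₀(6.8894e-05) = -83.236 dB

-83.24 dB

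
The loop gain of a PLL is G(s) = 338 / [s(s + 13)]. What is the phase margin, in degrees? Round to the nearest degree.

39°

Gain crossover: |G(jω)| = 1 at ω ≈ 16.2 rad s⁻¹.
∠G(j16.2) = −90° − arctan(16.2/13) ≈ -141.33°
PM = 180° + (-141.33°) = 38.67°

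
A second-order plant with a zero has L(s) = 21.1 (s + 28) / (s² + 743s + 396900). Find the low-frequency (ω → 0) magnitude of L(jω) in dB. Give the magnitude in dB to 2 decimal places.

L(0) = 21.1 × 28 / 396900 = 0.0014885
20 log₁₀(0.0014885) = -56.545 dB

-56.54 dB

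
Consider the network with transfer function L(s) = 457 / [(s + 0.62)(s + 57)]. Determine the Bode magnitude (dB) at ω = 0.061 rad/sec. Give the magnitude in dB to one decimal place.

22.2 dB

|j0.061 + 0.62| = √(0.061² + 0.62²) = 0.623
|j0.061 + 57| = √(0.061² + 57²) = 57
|L(j0.061)| = 457 / (0.623 × 57) = 12.869
20 log₁₀(12.869) = 22.19 dB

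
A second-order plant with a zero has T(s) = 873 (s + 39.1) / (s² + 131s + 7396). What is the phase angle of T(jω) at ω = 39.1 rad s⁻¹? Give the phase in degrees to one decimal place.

3.9°

∠(j39.1 + 39.1) = arctan(39.1/39.1) = 45.00°
∠[(j39.1)² + 131(j39.1) + 7396] = ∠[5867.2 + j5122.1] = 41.12°
∠T(j39.1) = 45.00° − 41.12° = 3.88°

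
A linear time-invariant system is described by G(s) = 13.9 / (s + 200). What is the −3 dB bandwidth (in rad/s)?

200 rad/s

For a single-pole low-pass, the −3 dB point is at the pole: ω = 200 rad/s.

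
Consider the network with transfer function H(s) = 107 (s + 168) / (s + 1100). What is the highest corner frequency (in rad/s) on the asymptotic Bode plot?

1100 rad/s

Break frequencies occur at each pole and zero magnitude: 168 rad/s, 1100 rad/s.
The highest is 1100 rad/s.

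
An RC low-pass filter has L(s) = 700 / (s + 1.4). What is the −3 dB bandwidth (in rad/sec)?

For a single-pole low-pass, the −3 dB point is at the pole: ω = 1.4 rad/sec.

1.4 rad/sec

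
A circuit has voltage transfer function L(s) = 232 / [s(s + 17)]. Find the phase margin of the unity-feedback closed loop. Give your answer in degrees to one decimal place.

Gain crossover: |L(jω)| = 1 at ω ≈ 11.3 rad/s.
∠L(j11.3) = −90° − arctan(11.3/17) ≈ -123.73°
PM = 180° + (-123.73°) = 56.27°

56.3°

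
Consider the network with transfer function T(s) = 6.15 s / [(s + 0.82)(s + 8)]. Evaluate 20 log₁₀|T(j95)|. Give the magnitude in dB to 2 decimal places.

-23.81 dB

|j95| = 95
|j95 + 0.82| = √(95² + 0.82²) = 95
|j95 + 8| = √(95² + 8²) = 95.34
|T(j95)| = 6.15 × 95 / (95 × 95.34) = 0.064506
20 log₁₀(0.064506) = -23.808 dB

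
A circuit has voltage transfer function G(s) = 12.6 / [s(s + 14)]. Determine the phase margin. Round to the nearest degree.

Gain crossover: |G(jω)| = 1 at ω ≈ 0.898 rad/s.
∠G(j0.898) = −90° − arctan(0.898/14) ≈ -93.67°
PM = 180° + (-93.67°) = 86.33°

86 deg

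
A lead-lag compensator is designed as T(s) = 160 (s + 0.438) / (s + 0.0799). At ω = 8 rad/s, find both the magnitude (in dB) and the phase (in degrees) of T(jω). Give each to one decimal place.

|T| = 44.1 dB, ∠T = -2.6°

|j8 + 0.438| = √(8² + 0.438²) = 8.012
|j8 + 0.0799| = √(8² + 0.0799²) = 8
|T(j8)| = 160 × 8.012 / 8 = 160.23
20 log₁₀(160.23) = 44.09 dB
∠(j8 + 0.438) = arctan(8/0.438) = 86.87°
∠(j8 + 0.0799) = arctan(8/0.0799) = 89.43°
∠T(j8) = 86.87° − 89.43° = -2.56°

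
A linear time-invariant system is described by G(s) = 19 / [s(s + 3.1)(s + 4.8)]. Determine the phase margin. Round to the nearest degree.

Gain crossover: |G(jω)| = 1 at ω ≈ 1.16 rad/s.
∠G(j1.16) = −90° − arctan(1.16/3.1) − arctan(1.16/4.8) ≈ -124.16°
PM = 180° + (-124.16°) = 55.84°

56 deg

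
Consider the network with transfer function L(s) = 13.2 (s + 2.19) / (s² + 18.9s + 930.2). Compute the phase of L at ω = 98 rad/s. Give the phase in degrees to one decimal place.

∠(j98 + 2.19) = arctan(98/2.19) = 88.72°
∠[(j98)² + 18.9(j98) + 930.2] = ∠[-8673.8 + j1852.2] = 167.95°
∠L(j98) = 88.72° − 167.95° = -79.23°

-79.2°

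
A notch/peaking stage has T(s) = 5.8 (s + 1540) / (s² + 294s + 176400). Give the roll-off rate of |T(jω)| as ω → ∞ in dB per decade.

With 1 zero and 2 poles, the high-frequency asymptotic slope is 20 × (1 − 2) = -20 dB/decade.

-20 dB/decade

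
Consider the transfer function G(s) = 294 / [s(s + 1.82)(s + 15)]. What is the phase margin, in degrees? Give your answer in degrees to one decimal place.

8.1 deg

Gain crossover: |G(jω)| = 1 at ω ≈ 4.16 rad/sec.
∠G(j4.16) = −90° − arctan(4.16/1.82) − arctan(4.16/15) ≈ -171.87°
PM = 180° + (-171.87°) = 8.13°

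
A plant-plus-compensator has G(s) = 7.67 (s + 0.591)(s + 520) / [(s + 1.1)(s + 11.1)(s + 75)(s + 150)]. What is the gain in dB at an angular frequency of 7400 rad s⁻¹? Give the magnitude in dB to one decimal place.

-137.1 dB

|j7400 + 0.591| = √(7400² + 0.591²) = 7400
|j7400 + 520| = √(7400² + 520²) = 7418
|j7400 + 1.1| = √(7400² + 1.1²) = 7400
|j7400 + 11.1| = √(7400² + 11.1²) = 7400
|j7400 + 75| = √(7400² + 75²) = 7400
|j7400 + 150| = √(7400² + 150²) = 7402
|G(j7400)| = 7.67 × 7400 × 7418 / (7400 × 7400 × 7400 × 7402) = 1.4037e-07
20 log₁₀(1.4037e-07) = -137.05 dB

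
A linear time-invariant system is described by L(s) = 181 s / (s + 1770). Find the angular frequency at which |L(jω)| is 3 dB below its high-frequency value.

For a single-pole high-pass, the −3 dB point is at the pole: ω = 1770 rad/s.

1770 rad/s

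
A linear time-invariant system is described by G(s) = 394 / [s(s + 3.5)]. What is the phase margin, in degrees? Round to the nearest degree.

Gain crossover: |G(jω)| = 1 at ω ≈ 19.7 rad/s.
∠G(j19.7) = −90° − arctan(19.7/3.5) ≈ -169.92°
PM = 180° + (-169.92°) = 10.08°

10 deg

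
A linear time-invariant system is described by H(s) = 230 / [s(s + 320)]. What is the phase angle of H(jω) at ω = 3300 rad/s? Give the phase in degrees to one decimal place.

-174.5°

∠(j3300 + 320) = arctan(3300/320) = 84.46°
∠(j3300) = 90.00°
∠H(j3300) = − (84.46° + 90.00°) = -174.46°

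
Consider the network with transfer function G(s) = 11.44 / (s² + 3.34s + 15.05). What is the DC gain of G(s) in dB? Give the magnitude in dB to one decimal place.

-2.4 dB

G(0) = 11.44 / 15.05 = 0.76013
20 log₁₀(0.76013) = -2.38 dB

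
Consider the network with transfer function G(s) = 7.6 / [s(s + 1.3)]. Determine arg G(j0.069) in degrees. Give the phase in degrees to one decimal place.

∠(j0.069 + 1.3) = arctan(0.069/1.3) = 3.04°
∠(j0.069) = 90.00°
∠G(j0.069) = − (3.04° + 90.00°) = -93.04°

-93.0°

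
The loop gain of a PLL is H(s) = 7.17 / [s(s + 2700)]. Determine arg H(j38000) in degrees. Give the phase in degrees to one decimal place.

-175.9°

∠(j38000 + 2700) = arctan(38000/2700) = 85.94°
∠(j38000) = 90.00°
∠H(j38000) = − (85.94° + 90.00°) = -175.94°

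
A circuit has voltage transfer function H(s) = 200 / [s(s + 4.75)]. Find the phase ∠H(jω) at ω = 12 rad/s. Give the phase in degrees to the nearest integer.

-158°

∠(j12 + 4.75) = arctan(12/4.75) = 68.40°
∠(j12) = 90.00°
∠H(j12) = − (68.40° + 90.00°) = -158.40°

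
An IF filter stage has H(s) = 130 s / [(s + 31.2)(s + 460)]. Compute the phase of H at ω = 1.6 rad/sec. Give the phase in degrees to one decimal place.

86.9°

∠(j1.6) = 90.00°
∠(j1.6 + 31.2) = arctan(1.6/31.2) = 2.94°
∠(j1.6 + 460) = arctan(1.6/460) = 0.20°
∠H(j1.6) = 90.00° − (2.94° + 0.20°) = 86.87°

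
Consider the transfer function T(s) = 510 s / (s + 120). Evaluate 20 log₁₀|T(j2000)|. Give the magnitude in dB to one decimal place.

54.1 dB

|j2000| = 2000
|j2000 + 120| = √(2000² + 120²) = 2004
|T(j2000)| = 510 × 2000 / 2004 = 509.08
20 log₁₀(509.08) = 54.14 dB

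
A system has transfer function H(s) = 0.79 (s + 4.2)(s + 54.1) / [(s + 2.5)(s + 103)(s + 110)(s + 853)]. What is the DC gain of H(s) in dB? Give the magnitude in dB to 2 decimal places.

-102.58 dB

H(0) = 0.79 × 4.2 × 54.1 / (2.5 × 103 × 110 × 853) = 7.4294e-06
20 log₁₀(7.4294e-06) = -102.581 dB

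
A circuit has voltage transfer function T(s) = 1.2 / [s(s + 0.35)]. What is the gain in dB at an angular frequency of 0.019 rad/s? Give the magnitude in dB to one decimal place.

|j0.019 + 0.35| = √(0.019² + 0.35²) = 0.3505
|j0.019| = 0.019
|T(j0.019)| = 1.2 / (0.3505 × 0.019) = 180.19
20 log₁₀(180.19) = 45.11 dB

45.1 dB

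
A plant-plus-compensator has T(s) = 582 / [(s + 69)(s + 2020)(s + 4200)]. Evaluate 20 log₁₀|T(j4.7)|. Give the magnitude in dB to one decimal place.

|j4.7 + 69| = √(4.7² + 69²) = 69.16
|j4.7 + 2020| = √(4.7² + 2020²) = 2020
|j4.7 + 4200| = √(4.7² + 4200²) = 4200
|T(j4.7)| = 582 / (69.16 × 2020 × 4200) = 9.919e-07
20 log₁₀(9.919e-07) = -120.07 dB

-120.1 dB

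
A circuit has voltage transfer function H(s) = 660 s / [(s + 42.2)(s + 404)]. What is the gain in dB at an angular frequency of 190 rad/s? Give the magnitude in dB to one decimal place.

3.2 dB

|j190| = 190
|j190 + 42.2| = √(190² + 42.2²) = 194.6
|j190 + 404| = √(190² + 404²) = 446.4
|H(j190)| = 660 × 190 / (194.6 × 446.4) = 1.4432
20 log₁₀(1.4432) = 3.19 dB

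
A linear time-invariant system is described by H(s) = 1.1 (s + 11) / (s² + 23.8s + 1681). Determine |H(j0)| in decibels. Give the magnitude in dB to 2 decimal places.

-42.86 dB

H(0) = 1.1 × 11 / 1681 = 0.0071981
20 log₁₀(0.0071981) = -42.856 dB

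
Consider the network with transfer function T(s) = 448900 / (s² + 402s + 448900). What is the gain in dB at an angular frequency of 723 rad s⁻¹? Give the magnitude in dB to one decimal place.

|(j723)² + 402(j723) + 448900| = |-73829 + j2.9065e+05| = 2.999e+05
|T(j723)| = 448900 / 2.999e+05 = 1.497
20 log₁₀(1.497) = 3.50 dB

3.5 dB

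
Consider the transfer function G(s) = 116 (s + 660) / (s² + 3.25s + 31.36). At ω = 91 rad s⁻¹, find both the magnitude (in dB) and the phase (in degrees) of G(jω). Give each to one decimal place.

|j91 + 660| = √(91² + 660²) = 666.2
|(j91)² + 3.25(j91) + 31.36| = |-8249.6 + j295.75| = 8255
|G(j91)| = 116 × 666.2 / 8255 = 9.3622
20 log₁₀(9.3622) = 19.43 dB
∠(j91 + 660) = arctan(91/660) = 7.85°
∠[(j91)² + 3.25(j91) + 31.36] = ∠[-8249.6 + j295.75] = 177.95°
∠G(j91) = 7.85° − 177.95° = -170.10°

|G| = 19.4 dB, ∠G = -170.1 deg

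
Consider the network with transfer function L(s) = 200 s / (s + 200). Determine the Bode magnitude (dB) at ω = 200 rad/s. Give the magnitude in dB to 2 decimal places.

|j200| = 200
|j200 + 200| = √(200² + 200²) = 282.8
|L(j200)| = 200 × 200 / 282.8 = 141.42
20 log₁₀(141.42) = 43.010 dB

43.01 dB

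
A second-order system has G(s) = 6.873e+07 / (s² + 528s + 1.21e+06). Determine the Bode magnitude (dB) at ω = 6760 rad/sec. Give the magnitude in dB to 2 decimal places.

|(j6760)² + 528(j6760) + 1.21e+06| = |-4.4488e+07 + j3.5693e+06| = 4.463e+07
|G(j6760)| = 6.873e+07 / 4.463e+07 = 1.54
20 log₁₀(1.54) = 3.750 dB

3.75 dB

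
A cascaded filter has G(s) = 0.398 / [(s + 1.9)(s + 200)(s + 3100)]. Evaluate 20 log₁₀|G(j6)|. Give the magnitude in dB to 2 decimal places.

|j6 + 1.9| = √(6² + 1.9²) = 6.294
|j6 + 200| = √(6² + 200²) = 200.1
|j6 + 3100| = √(6² + 3100²) = 3100
|G(j6)| = 0.398 / (6.294 × 200.1 × 3100) = 1.0195e-07
20 log₁₀(1.0195e-07) = -139.832 dB

-139.83 dB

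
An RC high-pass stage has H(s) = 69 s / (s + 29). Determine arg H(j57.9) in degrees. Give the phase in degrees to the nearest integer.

27°

∠(j57.9) = 90.00°
∠(j57.9 + 29) = arctan(57.9/29) = 63.40°
∠H(j57.9) = 90.00° − 63.40° = 26.60°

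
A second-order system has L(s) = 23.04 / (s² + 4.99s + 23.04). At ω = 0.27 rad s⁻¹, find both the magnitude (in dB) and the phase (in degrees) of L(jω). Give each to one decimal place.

|(j0.27)² + 4.99(j0.27) + 23.04| = |22.967 + j1.3473| = 23.01
|L(j0.27)| = 23.04 / 23.01 = 1.0015
20 log₁₀(1.0015) = 0.01 dB
∠[(j0.27)² + 4.99(j0.27) + 23.04] = ∠[22.967 + j1.3473] = 3.36°
∠L(j0.27) = −3.36° = -3.36°

|L| = 0.0 dB, ∠L = -3.4°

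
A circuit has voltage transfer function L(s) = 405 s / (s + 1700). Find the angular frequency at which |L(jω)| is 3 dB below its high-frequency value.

For a single-pole high-pass, the −3 dB point is at the pole: ω = 1700 rad/s.

1700 rad/s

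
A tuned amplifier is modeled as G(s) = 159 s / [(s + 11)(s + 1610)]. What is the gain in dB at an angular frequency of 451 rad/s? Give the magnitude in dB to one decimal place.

|j451| = 451
|j451 + 11| = √(451² + 11²) = 451.1
|j451 + 1610| = √(451² + 1610²) = 1672
|G(j451)| = 159 × 451 / (451.1 × 1672) = 0.095069
20 log₁₀(0.095069) = -20.44 dB

-20.4 dB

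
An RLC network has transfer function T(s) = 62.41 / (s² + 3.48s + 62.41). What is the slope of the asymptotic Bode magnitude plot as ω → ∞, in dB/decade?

With 0 zeros and 2 poles, the high-frequency asymptotic slope is 20 × (0 − 2) = -40 dB/decade.

-40 dB/decade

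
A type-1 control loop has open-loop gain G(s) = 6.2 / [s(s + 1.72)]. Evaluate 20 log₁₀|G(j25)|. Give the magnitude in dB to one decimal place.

|j25 + 1.72| = √(25² + 1.72²) = 25.06
|j25| = 25
|G(j25)| = 6.2 / (25.06 × 25) = 0.0098966
20 log₁₀(0.0098966) = -40.09 dB

-40.1 dB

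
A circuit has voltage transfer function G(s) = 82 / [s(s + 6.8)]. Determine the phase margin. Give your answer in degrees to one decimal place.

Gain crossover: |G(jω)| = 1 at ω ≈ 7.88 rad/s.
∠G(j7.88) = −90° − arctan(7.88/6.8) ≈ -139.20°
PM = 180° + (-139.20°) = 40.80°

40.8°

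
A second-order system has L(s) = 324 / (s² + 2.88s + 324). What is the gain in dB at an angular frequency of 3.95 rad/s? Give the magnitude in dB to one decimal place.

0.4 dB

|(j3.95)² + 2.88(j3.95) + 324| = |308.4 + j11.376| = 308.6
|L(j3.95)| = 324 / 308.6 = 1.0499
20 log₁₀(1.0499) = 0.42 dB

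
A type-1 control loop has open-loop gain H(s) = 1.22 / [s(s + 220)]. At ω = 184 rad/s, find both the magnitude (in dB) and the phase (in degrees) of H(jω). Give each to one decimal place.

|j184 + 220| = √(184² + 220²) = 286.8
|j184| = 184
|H(j184)| = 1.22 / (286.8 × 184) = 2.3118e-05
20 log₁₀(2.3118e-05) = -92.72 dB
∠(j184 + 220) = arctan(184/220) = 39.91°
∠(j184) = 90.00°
∠H(j184) = − (39.91° + 90.00°) = -129.91°

|H| = -92.7 dB, ∠H = -129.9°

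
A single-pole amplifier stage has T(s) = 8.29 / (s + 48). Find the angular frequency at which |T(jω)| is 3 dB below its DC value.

48 rad/sec

For a single-pole low-pass, the −3 dB point is at the pole: ω = 48 rad/sec.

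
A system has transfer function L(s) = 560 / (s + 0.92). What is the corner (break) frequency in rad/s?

0.92 rad/s

The single real pole at s = −0.92 gives a corner at ω = 0.92 rad/s.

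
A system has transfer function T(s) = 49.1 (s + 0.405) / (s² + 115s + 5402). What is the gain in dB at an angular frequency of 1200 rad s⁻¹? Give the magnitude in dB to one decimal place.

-27.8 dB

|j1200 + 0.405| = √(1200² + 0.405²) = 1200
|(j1200)² + 115(j1200) + 5402| = |-1.4346e+06 + j1.38e+05| = 1.441e+06
|T(j1200)| = 49.1 × 1200 / 1.441e+06 = 0.040882
20 log₁₀(0.040882) = -27.77 dB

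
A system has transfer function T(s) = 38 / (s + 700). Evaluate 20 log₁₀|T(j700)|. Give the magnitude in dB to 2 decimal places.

|j700 + 700| = √(700² + 700²) = 989.9
|T(j700)| = 38 / 989.9 = 0.038386
20 log₁₀(0.038386) = -28.317 dB

-28.32 dB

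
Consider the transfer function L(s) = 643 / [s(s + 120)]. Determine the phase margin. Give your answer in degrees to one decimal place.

87.4 deg

Gain crossover: |L(jω)| = 1 at ω ≈ 5.35 rad/s.
∠L(j5.35) = −90° − arctan(5.35/120) ≈ -92.55°
PM = 180° + (-92.55°) = 87.45°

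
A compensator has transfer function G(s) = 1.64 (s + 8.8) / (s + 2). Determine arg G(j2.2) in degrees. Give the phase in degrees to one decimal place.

∠(j2.2 + 8.8) = arctan(2.2/8.8) = 14.04°
∠(j2.2 + 2) = arctan(2.2/2) = 47.73°
∠G(j2.2) = 14.04° − 47.73° = -33.69°

-33.7°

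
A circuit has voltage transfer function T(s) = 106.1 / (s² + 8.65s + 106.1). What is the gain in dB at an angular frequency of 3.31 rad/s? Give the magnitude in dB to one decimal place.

|(j3.31)² + 8.65(j3.31) + 106.1| = |95.144 + j28.632| = 99.36
|T(j3.31)| = 106.1 / 99.36 = 1.0678
20 log₁₀(1.0678) = 0.57 dB

0.6 dB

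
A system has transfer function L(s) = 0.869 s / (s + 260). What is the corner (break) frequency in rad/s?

The single real pole at s = −260 gives a corner at ω = 260 rad/s.

260 rad/s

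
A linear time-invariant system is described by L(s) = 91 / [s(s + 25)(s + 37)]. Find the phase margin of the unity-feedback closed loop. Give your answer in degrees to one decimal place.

Gain crossover: |L(jω)| = 1 at ω ≈ 0.0984 rad/sec.
∠L(j0.0984) = −90° − arctan(0.0984/25) − arctan(0.0984/37) ≈ -90.38°
PM = 180° + (-90.38°) = 89.62°

89.6 deg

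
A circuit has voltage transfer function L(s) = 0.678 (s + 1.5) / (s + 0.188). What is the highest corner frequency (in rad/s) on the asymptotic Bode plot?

Break frequencies occur at each pole and zero magnitude: 0.188 rad/s, 1.5 rad/s.
The highest is 1.5 rad/s.

1.5 rad/s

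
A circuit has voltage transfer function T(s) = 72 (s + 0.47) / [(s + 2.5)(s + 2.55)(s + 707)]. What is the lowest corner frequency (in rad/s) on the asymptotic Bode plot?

0.47 rad/s

Break frequencies occur at each pole and zero magnitude: 0.47 rad/s, 2.5 rad/s, 2.55 rad/s, 707 rad/s.
The lowest is 0.47 rad/s.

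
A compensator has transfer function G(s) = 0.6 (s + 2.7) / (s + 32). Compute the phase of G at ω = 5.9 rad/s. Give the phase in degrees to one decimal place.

∠(j5.9 + 2.7) = arctan(5.9/2.7) = 65.41°
∠(j5.9 + 32) = arctan(5.9/32) = 10.45°
∠G(j5.9) = 65.41° − 10.45° = 54.96°

55.0°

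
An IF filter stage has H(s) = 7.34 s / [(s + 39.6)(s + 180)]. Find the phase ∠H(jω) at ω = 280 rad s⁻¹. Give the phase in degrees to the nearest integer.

-49°

∠(j280) = 90.00°
∠(j280 + 39.6) = arctan(280/39.6) = 81.95°
∠(j280 + 180) = arctan(280/180) = 57.26°
∠H(j280) = 90.00° − (81.95° + 57.26°) = -49.21°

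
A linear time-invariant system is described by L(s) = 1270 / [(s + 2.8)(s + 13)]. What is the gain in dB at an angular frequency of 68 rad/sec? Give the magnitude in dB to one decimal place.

-11.4 dB

|j68 + 2.8| = √(68² + 2.8²) = 68.06
|j68 + 13| = √(68² + 13²) = 69.23
|L(j68)| = 1270 / (68.06 × 69.23) = 0.26954
20 log₁₀(0.26954) = -11.39 dB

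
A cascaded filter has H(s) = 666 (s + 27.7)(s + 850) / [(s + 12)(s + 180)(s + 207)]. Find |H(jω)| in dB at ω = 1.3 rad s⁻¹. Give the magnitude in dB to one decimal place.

|j1.3 + 27.7| = √(1.3² + 27.7²) = 27.73
|j1.3 + 850| = √(1.3² + 850²) = 850
|j1.3 + 12| = √(1.3² + 12²) = 12.07
|j1.3 + 180| = √(1.3² + 180²) = 180
|j1.3 + 207| = √(1.3² + 207²) = 207
|H(j1.3)| = 666 × 27.73 × 850 / (12.07 × 180 × 207) = 34.904
20 log₁₀(34.904) = 30.86 dB

30.9 dB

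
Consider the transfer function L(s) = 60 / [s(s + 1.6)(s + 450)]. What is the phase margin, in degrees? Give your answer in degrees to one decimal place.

Gain crossover: |L(jω)| = 1 at ω ≈ 0.0832 rad s⁻¹.
∠L(j0.0832) = −90° − arctan(0.0832/1.6) − arctan(0.0832/450) ≈ -92.99°
PM = 180° + (-92.99°) = 87.01°

87.0°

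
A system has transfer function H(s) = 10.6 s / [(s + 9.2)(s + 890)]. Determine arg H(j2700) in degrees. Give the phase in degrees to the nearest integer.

∠(j2700) = 90.00°
∠(j2700 + 9.2) = arctan(2700/9.2) = 89.80°
∠(j2700 + 890) = arctan(2700/890) = 71.76°
∠H(j2700) = 90.00° − (89.80° + 71.76°) = -71.56°

-72 deg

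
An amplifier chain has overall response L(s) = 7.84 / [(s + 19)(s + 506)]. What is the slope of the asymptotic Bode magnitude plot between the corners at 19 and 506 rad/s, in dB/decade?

-20 dB/decade

In this band the factors already past their corner are: pole at 19; net slope = -20 dB/decade.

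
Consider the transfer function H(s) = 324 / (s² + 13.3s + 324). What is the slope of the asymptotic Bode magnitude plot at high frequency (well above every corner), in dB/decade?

-40 dB/decade

With 0 zeros and 2 poles, the high-frequency asymptotic slope is 20 × (0 − 2) = -40 dB/decade.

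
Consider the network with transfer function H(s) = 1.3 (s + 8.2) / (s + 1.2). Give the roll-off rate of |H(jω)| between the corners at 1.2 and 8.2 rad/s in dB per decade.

-20 dB/decade

In this band the factors already past their corner are: pole at 1.2; net slope = -20 dB/decade.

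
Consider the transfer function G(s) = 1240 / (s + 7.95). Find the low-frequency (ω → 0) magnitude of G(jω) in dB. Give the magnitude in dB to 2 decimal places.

G(0) = 1240 / 7.95 = 155.97
20 log₁₀(155.97) = 43.861 dB

43.86 dB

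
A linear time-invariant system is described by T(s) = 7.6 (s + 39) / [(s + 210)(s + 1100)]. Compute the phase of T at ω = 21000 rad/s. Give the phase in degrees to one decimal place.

-86.5°

∠(j21000 + 39) = arctan(21000/39) = 89.89°
∠(j21000 + 210) = arctan(21000/210) = 89.43°
∠(j21000 + 1100) = arctan(21000/1100) = 87.00°
∠T(j21000) = 89.89° − (89.43° + 87.00°) = -86.54°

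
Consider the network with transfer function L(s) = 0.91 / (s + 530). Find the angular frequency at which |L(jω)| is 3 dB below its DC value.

For a single-pole low-pass, the −3 dB point is at the pole: ω = 530 rad/s.

530 rad/s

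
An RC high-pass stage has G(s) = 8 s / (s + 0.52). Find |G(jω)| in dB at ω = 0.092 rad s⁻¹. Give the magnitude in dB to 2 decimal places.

|j0.092| = 0.092
|j0.092 + 0.52| = √(0.092² + 0.52²) = 0.5281
|G(j0.092)| = 8 × 0.092 / 0.5281 = 1.3937
20 log₁₀(1.3937) = 2.884 dB

2.88 dB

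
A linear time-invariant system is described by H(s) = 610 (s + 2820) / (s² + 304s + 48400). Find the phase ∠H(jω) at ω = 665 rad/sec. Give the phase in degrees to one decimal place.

∠(j665 + 2820) = arctan(665/2820) = 13.27°
∠[(j665)² + 304(j665) + 48400] = ∠[-3.9382e+05 + j2.0216e+05] = 152.83°
∠H(j665) = 13.27° − 152.83° = -139.56°

-139.6°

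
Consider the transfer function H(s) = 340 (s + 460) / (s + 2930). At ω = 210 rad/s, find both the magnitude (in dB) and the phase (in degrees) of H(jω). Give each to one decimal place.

|H| = 35.3 dB, ∠H = 20.4°

|j210 + 460| = √(210² + 460²) = 505.7
|j210 + 2930| = √(210² + 2930²) = 2938
|H(j210)| = 340 × 505.7 / 2938 = 58.528
20 log₁₀(58.528) = 35.35 dB
∠(j210 + 460) = arctan(210/460) = 24.54°
∠(j210 + 2930) = arctan(210/2930) = 4.10°
∠H(j210) = 24.54° − 4.10° = 20.44°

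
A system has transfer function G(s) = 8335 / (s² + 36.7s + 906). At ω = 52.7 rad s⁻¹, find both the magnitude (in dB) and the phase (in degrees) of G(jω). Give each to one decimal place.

|(j52.7)² + 36.7(j52.7) + 906| = |-1871.3 + j1934.1| = 2691
|G(j52.7)| = 8335 / 2691 = 3.0972
20 log₁₀(3.0972) = 9.82 dB
∠[(j52.7)² + 36.7(j52.7) + 906] = ∠[-1871.3 + j1934.1] = 134.05°
∠G(j52.7) = −134.05° = -134.05°

|G| = 9.8 dB, ∠G = -134.1°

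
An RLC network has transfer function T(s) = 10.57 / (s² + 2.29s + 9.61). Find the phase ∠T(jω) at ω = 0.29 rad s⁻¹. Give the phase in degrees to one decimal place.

∠[(j0.29)² + 2.29(j0.29) + 9.61] = ∠[9.5259 + j0.6641] = 3.99°
∠T(j0.29) = −3.99° = -3.99°

-4.0°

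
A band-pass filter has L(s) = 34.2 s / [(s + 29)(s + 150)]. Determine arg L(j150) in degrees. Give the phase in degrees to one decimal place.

-34.1°

∠(j150) = 90.00°
∠(j150 + 29) = arctan(150/29) = 79.06°
∠(j150 + 150) = arctan(150/150) = 45.00°
∠L(j150) = 90.00° − (79.06° + 45.00°) = -34.06°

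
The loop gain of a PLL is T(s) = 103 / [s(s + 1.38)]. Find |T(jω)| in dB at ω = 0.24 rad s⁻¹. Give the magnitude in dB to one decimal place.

49.7 dB

|j0.24 + 1.38| = √(0.24² + 1.38²) = 1.401
|j0.24| = 0.24
|T(j0.24)| = 103 / (1.401 × 0.24) = 306.39
20 log₁₀(306.39) = 49.73 dB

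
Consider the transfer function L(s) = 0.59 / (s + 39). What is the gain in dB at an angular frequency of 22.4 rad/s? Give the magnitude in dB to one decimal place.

-37.6 dB

|j22.4 + 39| = √(22.4² + 39²) = 44.98
|L(j22.4)| = 0.59 / 44.98 = 0.013118
20 log₁₀(0.013118) = -37.64 dB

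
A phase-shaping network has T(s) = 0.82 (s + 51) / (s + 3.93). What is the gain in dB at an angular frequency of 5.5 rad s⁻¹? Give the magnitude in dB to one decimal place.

|j5.5 + 51| = √(5.5² + 51²) = 51.3
|j5.5 + 3.93| = √(5.5² + 3.93²) = 6.76
|T(j5.5)| = 0.82 × 51.3 / 6.76 = 6.2224
20 log₁₀(6.2224) = 15.88 dB

15.9 dB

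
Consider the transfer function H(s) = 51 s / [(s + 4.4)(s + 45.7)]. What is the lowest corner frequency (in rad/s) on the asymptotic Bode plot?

Break frequencies occur at each pole and zero magnitude: 4.4 rad/s, 45.7 rad/s.
The lowest is 4.4 rad/s.

4.4 rad/s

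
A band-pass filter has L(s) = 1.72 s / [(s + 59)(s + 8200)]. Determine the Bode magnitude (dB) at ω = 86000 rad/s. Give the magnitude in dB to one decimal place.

|j86000| = 8.6e+04
|j86000 + 59| = √(86000² + 59²) = 8.6e+04
|j86000 + 8200| = √(86000² + 8200²) = 8.639e+04
|L(j86000)| = 1.72 × 8.6e+04 / (8.6e+04 × 8.639e+04) = 1.991e-05
20 log₁₀(1.991e-05) = -94.02 dB

-94.0 dB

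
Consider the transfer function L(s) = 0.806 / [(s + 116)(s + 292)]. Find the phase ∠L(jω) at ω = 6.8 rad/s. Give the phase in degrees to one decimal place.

∠(j6.8 + 116) = arctan(6.8/116) = 3.35°
∠(j6.8 + 292) = arctan(6.8/292) = 1.33°
∠L(j6.8) = − (3.35° + 1.33°) = -4.69°

-4.7 deg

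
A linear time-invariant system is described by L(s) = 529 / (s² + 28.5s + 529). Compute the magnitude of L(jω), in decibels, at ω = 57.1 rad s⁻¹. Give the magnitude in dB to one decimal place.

-15.6 dB

|(j57.1)² + 28.5(j57.1) + 529| = |-2731.4 + j1627.4| = 3179
|L(j57.1)| = 529 / 3179 = 0.16638
20 log₁₀(0.16638) = -15.58 dB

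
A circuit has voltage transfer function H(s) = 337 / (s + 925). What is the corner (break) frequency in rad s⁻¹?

925 rad s⁻¹

The single real pole at s = −925 gives a corner at ω = 925 rad s⁻¹.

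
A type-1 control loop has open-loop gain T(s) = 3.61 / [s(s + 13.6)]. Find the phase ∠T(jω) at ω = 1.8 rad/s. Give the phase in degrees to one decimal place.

∠(j1.8 + 13.6) = arctan(1.8/13.6) = 7.54°
∠(j1.8) = 90.00°
∠T(j1.8) = − (7.54° + 90.00°) = -97.54°

-97.5°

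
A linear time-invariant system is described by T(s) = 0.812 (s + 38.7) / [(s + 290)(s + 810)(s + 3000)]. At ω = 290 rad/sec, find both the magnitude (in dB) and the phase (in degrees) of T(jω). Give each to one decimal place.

|T| = -133.0 dB, ∠T = 12.2°

|j290 + 38.7| = √(290² + 38.7²) = 292.6
|j290 + 290| = √(290² + 290²) = 410.1
|j290 + 810| = √(290² + 810²) = 860.3
|j290 + 3000| = √(290² + 3000²) = 3014
|T(j290)| = 0.812 × 292.6 / (410.1 × 860.3 × 3014) = 2.2339e-07
20 log₁₀(2.2339e-07) = -133.02 dB
∠(j290 + 38.7) = arctan(290/38.7) = 82.40°
∠(j290 + 290) = arctan(290/290) = 45.00°
∠(j290 + 810) = arctan(290/810) = 19.70°
∠(j290 + 3000) = arctan(290/3000) = 5.52°
∠T(j290) = 82.40° − (45.00° + 19.70° + 5.52°) = 12.18°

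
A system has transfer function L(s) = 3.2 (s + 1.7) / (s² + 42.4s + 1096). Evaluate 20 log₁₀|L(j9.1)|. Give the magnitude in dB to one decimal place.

|j9.1 + 1.7| = √(9.1² + 1.7²) = 9.257
|(j9.1)² + 42.4(j9.1) + 1096| = |1013.2 + j385.84| = 1084
|L(j9.1)| = 3.2 × 9.257 / 1084 = 0.027324
20 log₁₀(0.027324) = -31.27 dB

-31.3 dB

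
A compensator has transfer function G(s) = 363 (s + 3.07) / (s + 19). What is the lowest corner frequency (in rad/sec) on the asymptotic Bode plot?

Break frequencies occur at each pole and zero magnitude: 3.07 rad/sec, 19 rad/sec.
The lowest is 3.07 rad/sec.

3.07 rad/sec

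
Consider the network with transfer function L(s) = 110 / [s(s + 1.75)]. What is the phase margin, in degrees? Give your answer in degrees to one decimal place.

9.5°

Gain crossover: |L(jω)| = 1 at ω ≈ 10.4 rad s⁻¹.
∠L(j10.4) = −90° − arctan(10.4/1.75) ≈ -170.46°
PM = 180° + (-170.46°) = 9.54°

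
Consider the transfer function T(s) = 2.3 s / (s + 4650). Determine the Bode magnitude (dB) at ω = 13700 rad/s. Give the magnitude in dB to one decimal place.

|j13700| = 1.37e+04
|j13700 + 4650| = √(13700² + 4650²) = 1.447e+04
|T(j13700)| = 2.3 × 1.37e+04 / 1.447e+04 = 2.178
20 log₁₀(2.178) = 6.76 dB

6.8 dB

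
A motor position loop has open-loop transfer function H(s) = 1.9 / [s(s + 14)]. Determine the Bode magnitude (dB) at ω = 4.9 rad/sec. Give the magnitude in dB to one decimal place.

|j4.9 + 14| = √(4.9² + 14²) = 14.83
|j4.9| = 4.9
|H(j4.9)| = 1.9 / (14.83 × 4.9) = 0.026142
20 log₁₀(0.026142) = -31.65 dB

-31.7 dB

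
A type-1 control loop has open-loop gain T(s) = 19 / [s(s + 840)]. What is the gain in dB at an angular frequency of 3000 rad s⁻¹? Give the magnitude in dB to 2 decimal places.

|j3000 + 840| = √(3000² + 840²) = 3115
|j3000| = 3000
|T(j3000)| = 19 / (3115 × 3000) = 2.0329e-06
20 log₁₀(2.0329e-06) = -113.838 dB

-113.84 dB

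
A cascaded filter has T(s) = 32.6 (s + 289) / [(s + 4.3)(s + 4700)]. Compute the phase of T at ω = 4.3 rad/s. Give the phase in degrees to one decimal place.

-44.2°

∠(j4.3 + 289) = arctan(4.3/289) = 0.85°
∠(j4.3 + 4.3) = arctan(4.3/4.3) = 45.00°
∠(j4.3 + 4700) = arctan(4.3/4700) = 0.05°
∠T(j4.3) = 0.85° − (45.00° + 0.05°) = -44.20°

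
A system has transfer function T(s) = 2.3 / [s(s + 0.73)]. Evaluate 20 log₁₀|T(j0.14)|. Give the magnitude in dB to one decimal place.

26.9 dB

|j0.14 + 0.73| = √(0.14² + 0.73²) = 0.7433
|j0.14| = 0.14
|T(j0.14)| = 2.3 / (0.7433 × 0.14) = 22.102
20 log₁₀(22.102) = 26.89 dB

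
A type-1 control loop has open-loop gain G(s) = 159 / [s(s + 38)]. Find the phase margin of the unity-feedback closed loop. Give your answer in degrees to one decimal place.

Gain crossover: |G(jω)| = 1 at ω ≈ 4.16 rad/s.
∠G(j4.16) = −90° − arctan(4.16/38) ≈ -96.25°
PM = 180° + (-96.25°) = 83.75°

83.8°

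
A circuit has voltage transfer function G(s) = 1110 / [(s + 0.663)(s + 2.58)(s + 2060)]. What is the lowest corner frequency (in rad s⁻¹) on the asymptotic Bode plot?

Break frequencies occur at each pole and zero magnitude: 0.663 rad s⁻¹, 2.58 rad s⁻¹, 2060 rad s⁻¹.
The lowest is 0.663 rad s⁻¹.

0.663 rad s⁻¹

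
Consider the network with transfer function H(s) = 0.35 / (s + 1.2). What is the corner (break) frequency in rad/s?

1.2 rad/s

The single real pole at s = −1.2 gives a corner at ω = 1.2 rad/s.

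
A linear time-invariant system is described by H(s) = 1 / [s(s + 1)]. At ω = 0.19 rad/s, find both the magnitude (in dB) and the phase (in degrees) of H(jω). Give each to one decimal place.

|H| = 14.3 dB, ∠H = -100.8 deg

|j0.19 + 1| = √(0.19² + 1²) = 1.018
|j0.19| = 0.19
|H(j0.19)| = 1 / (1.018 × 0.19) = 5.1707
20 log₁₀(5.1707) = 14.27 dB
∠(j0.19 + 1) = arctan(0.19/1) = 10.76°
∠(j0.19) = 90.00°
∠H(j0.19) = − (10.76° + 90.00°) = -100.76°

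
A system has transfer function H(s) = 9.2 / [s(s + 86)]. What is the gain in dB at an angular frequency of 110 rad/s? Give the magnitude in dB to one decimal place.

|j110 + 86| = √(110² + 86²) = 139.6
|j110| = 110
|H(j110)| = 9.2 / (139.6 × 110) = 0.00059899
20 log₁₀(0.00059899) = -64.45 dB

-64.5 dB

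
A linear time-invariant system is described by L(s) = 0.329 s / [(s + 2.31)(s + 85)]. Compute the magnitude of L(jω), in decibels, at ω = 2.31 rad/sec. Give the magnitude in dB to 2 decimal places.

|j2.31| = 2.31
|j2.31 + 2.31| = √(2.31² + 2.31²) = 3.267
|j2.31 + 85| = √(2.31² + 85²) = 85.03
|L(j2.31)| = 0.329 × 2.31 / (3.267 × 85.03) = 0.0027359
20 log₁₀(0.0027359) = -51.258 dB

-51.26 dB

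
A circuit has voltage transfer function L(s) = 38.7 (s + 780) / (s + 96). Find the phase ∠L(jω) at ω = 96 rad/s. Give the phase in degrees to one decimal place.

-38.0°

∠(j96 + 780) = arctan(96/780) = 7.02°
∠(j96 + 96) = arctan(96/96) = 45.00°
∠L(j96) = 7.02° − 45.00° = -37.98°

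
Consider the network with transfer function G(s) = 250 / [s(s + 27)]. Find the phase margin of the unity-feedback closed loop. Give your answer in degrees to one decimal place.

Gain crossover: |G(jω)| = 1 at ω ≈ 8.8 rad/s.
∠G(j8.8) = −90° − arctan(8.8/27) ≈ -108.06°
PM = 180° + (-108.06°) = 71.94°

71.9°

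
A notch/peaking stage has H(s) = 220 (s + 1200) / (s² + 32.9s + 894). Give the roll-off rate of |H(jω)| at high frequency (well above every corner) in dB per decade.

With 1 zero and 2 poles, the high-frequency asymptotic slope is 20 × (1 − 2) = -20 dB/decade.

-20 dB/decade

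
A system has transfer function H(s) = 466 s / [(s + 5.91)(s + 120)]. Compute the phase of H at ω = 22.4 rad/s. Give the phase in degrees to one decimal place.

4.2°

∠(j22.4) = 90.00°
∠(j22.4 + 5.91) = arctan(22.4/5.91) = 75.22°
∠(j22.4 + 120) = arctan(22.4/120) = 10.57°
∠H(j22.4) = 90.00° − (75.22° + 10.57°) = 4.21°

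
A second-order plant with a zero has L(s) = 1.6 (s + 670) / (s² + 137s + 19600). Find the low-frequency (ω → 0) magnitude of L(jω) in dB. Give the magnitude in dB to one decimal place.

-25.2 dB

L(0) = 1.6 × 670 / 19600 = 0.054694
20 log₁₀(0.054694) = -25.24 dB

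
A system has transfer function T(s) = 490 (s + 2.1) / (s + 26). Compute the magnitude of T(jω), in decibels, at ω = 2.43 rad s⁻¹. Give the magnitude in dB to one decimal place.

|j2.43 + 2.1| = √(2.43² + 2.1²) = 3.212
|j2.43 + 26| = √(2.43² + 26²) = 26.11
|T(j2.43)| = 490 × 3.212 / 26.11 = 60.265
20 log₁₀(60.265) = 35.60 dB

35.6 dB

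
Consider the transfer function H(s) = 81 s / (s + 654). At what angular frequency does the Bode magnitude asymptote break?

654 rad s⁻¹

The single real pole at s = −654 gives a corner at ω = 654 rad s⁻¹.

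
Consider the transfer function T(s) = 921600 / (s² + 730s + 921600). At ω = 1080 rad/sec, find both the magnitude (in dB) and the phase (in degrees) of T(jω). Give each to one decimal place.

|(j1080)² + 730(j1080) + 921600| = |-2.448e+05 + j7.884e+05| = 8.255e+05
|T(j1080)| = 921600 / 8.255e+05 = 1.1164
20 log₁₀(1.1164) = 0.96 dB
∠[(j1080)² + 730(j1080) + 921600] = ∠[-2.448e+05 + j7.884e+05] = 107.25°
∠T(j1080) = −107.25° = -107.25°

|T| = 1.0 dB, ∠T = -107.2°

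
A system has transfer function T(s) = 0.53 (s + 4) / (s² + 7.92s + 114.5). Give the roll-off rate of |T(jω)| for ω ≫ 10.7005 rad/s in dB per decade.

With 1 zero and 2 poles, the high-frequency asymptotic slope is 20 × (1 − 2) = -20 dB/decade.

-20 dB/decade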